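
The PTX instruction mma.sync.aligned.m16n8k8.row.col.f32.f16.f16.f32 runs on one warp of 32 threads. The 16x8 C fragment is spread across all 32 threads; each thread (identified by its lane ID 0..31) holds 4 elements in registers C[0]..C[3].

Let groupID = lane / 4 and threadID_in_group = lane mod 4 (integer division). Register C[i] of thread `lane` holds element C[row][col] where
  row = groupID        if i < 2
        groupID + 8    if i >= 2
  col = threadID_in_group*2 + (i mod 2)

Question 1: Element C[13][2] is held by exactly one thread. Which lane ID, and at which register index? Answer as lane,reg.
21,2

r: 13->gid=5,r8=1  c: 2->tid=1,i&1=0
L=5*4+1=21  i=1*2+0=2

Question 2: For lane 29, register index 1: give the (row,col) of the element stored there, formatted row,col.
7,3

lane 29->29/4=7, 29 mod 4=1
i=1  r:7+0->7  c:2·1+1->3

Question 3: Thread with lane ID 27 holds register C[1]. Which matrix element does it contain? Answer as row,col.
lane 27: grp=6 (27/4), tig=3 (27%4)
i=1: r=6+0=6, c=3*2+1=7

6,7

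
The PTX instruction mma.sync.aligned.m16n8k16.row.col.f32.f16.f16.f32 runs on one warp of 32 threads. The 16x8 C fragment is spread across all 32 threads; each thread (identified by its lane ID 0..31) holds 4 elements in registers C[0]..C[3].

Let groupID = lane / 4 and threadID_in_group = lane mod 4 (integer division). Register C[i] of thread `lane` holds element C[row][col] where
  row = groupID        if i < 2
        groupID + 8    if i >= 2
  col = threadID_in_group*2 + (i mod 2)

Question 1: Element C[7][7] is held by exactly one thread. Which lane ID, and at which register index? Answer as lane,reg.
r: 7->gid=7,r8=0  c: 7->tid=3,i&1=1
L=7*4+3=31  i=0*2+1=1

31,1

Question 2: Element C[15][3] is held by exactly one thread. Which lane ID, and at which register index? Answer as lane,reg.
r=15->g=7,rb=1  c=3->t=1,b0=1
L=7*4+1=29  i=1*2+1=3

29,3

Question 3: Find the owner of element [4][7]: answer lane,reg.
19,1

r:4=>grp=4,rB=0  c:7=>tig=3,lo=1
L=4*4+3=19  i=0*2+1=1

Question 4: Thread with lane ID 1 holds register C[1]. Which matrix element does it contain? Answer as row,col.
0,3

lane 1->1/4=0, 1 mod 4=1
i=1  r:0+0->0  c:2·1+1->3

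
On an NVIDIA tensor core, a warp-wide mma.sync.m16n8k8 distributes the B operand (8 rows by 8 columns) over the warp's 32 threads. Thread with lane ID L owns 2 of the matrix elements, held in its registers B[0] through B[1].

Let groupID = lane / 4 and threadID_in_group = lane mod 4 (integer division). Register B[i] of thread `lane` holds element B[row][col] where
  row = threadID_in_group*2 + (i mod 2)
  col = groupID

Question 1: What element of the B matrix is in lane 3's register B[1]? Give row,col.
7,0

lane 3->3/4=0, 3 mod 4=3
i=1  r:2·3+1->7  c:0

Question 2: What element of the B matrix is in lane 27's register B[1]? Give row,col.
L=27->g=27>>2=6, t=27&3=3
[1]->row 3·2+1=7  col g=6

7,6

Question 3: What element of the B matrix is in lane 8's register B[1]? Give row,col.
1,2

lane 8: gid=2 (8/4), tid=0 (8%4)
i=1: r=0*2+1=1, c=gid=2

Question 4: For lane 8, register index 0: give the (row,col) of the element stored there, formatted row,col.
lane 8: G=2 (8/4), T=0 (8%4)
i=0: r=0*2+0=0, c=G=2

0,2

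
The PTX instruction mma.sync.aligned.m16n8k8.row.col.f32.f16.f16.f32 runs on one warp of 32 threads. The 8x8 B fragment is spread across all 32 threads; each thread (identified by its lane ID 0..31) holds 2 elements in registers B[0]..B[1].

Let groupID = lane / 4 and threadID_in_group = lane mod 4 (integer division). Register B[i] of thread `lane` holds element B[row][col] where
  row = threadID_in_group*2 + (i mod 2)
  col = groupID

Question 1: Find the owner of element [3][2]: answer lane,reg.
9,1

c=2⇒gr=2  r=3⇒th=1,odd=1
L=2*4+1=9  i=1=1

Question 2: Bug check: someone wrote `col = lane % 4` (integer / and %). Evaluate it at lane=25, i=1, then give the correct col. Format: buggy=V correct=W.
`lane % 4`[25,1]->1
25: gid=6,tid=1
[1] (1*2+1,6) = (3,6)
col: 1 vs 6

buggy=1 correct=6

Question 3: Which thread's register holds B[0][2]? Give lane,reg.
c=2⇒gr=2  r=0⇒th=0,odd=0
L=2*4+0=8  i=0=0

8,0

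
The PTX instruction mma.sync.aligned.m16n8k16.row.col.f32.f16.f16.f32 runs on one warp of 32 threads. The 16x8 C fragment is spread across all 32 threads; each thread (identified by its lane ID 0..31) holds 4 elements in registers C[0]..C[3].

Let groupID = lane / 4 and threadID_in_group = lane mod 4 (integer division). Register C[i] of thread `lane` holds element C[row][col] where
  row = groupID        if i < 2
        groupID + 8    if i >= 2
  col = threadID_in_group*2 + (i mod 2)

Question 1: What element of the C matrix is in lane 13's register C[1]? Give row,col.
L=13->g=13>>2=3, t=13&3=1
[1]->row 3+0=3  col 1·2+1=3

3,3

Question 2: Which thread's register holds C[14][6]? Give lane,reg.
r=14->g=6,rb=1  c=6->t=3,b0=0
L=6*4+3=27  i=1*2+0=2

27,2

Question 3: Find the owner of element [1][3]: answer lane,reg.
r=1->g=1,rb=0  c=3->t=1,b0=1
L=1*4+1=5  i=0*2+1=1

5,1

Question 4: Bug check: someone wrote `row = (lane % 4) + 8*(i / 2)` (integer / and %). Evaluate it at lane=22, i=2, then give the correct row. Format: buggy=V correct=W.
`(lane % 4) + 8*(i / 2)`[22,2]→10
L=22→G=22>>2=5, T=22&3=2
[2]→row 5+8=13  col 2·2+0=4
row: 10 vs 13

buggy=10 correct=13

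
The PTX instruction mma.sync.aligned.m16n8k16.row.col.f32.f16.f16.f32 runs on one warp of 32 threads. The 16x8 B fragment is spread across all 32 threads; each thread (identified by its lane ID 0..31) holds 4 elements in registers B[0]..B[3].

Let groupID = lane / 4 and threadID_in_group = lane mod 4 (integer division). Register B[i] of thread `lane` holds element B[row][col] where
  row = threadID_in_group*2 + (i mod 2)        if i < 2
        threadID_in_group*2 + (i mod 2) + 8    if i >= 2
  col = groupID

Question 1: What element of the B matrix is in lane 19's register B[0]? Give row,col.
6,4

19: gid=4,tid=3
[0] (3*2+0+0,4) = (6,4)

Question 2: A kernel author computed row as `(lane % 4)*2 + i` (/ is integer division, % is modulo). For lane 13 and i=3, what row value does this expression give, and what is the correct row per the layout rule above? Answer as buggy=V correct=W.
buggy=5 correct=11

`(lane % 4)*2 + i`[13,3]⇒5
lane 13⇒13/4=3, 13 mod 4=1
i=3  r:2·1+1+8⇒11  c:3
row: 5 vs 11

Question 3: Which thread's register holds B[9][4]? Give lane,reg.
c=4->g=4  r=9->rb=1,t=0,b0=1
L=4*4+0=16  i=1*2+1=3

16,3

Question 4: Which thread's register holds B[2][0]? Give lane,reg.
c: 0->gid=0  r: 2->r8=0,tid=1,i&1=0
L=0*4+1=1  i=0*2+0=0

1,0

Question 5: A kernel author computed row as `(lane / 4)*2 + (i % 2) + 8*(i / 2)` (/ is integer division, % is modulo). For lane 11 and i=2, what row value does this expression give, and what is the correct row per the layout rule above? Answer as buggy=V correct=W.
buggy=12 correct=14

`(lane / 4)*2 + (i % 2) + 8*(i / 2)`[11,2]=>12
lane 11=>11/4=2, 11 mod 4=3
i=2  r:2·3+0+8=>14  c:2
row: 12 vs 14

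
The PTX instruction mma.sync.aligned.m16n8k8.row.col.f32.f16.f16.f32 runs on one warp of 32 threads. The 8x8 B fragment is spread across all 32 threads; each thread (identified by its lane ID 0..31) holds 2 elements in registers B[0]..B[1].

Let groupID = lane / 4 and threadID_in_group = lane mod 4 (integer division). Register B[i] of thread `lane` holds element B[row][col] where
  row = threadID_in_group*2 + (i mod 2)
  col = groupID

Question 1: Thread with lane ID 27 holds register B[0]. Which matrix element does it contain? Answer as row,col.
6,6

L=27->gid=27>>2=6, tid=27&3=3
[0]->row 3·2+0=6  col gid=6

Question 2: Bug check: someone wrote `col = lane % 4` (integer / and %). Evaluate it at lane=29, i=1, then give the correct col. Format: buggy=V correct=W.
buggy=1 correct=7

`lane % 4`[29,1]⇒1
L=29⇒gr=29>>2=7, th=29&3=1
[1]⇒row 1·2+1=3  col gr=7
col: 1 vs 7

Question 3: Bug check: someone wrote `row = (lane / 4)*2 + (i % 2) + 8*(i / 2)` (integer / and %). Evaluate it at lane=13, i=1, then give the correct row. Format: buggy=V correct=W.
`(lane / 4)*2 + (i % 2) + 8*(i / 2)`[13,1]->7
lane 13: g=3 (13/4), t=1 (13%4)
i=1: r=1*2+1=3, c=g=3
row: 7 vs 3

buggy=7 correct=3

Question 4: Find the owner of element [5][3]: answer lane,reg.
c: 3->gid=3  r: 5->tid=2,i&1=1
L=3*4+2=14  i=1=1

14,1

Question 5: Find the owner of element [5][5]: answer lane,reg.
c: 5->gid=5  r: 5->tid=2,i&1=1
L=5*4+2=22  i=1=1

22,1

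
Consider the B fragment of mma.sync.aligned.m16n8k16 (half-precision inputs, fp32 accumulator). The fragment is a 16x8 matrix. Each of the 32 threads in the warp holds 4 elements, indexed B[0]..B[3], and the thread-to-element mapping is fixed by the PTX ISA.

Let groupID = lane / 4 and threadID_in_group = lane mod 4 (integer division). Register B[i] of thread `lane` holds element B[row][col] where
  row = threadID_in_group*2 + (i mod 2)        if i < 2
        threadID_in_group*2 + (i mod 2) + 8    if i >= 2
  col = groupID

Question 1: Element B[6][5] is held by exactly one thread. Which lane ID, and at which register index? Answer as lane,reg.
c=5->g=5  r=6->rb=0,t=3,b0=0
L=5*4+3=23  i=0*2+0=0

23,0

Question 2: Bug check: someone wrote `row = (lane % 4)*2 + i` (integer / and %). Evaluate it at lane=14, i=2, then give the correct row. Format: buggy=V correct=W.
buggy=6 correct=12

`(lane % 4)*2 + i`[14,2]=>6
lane 14: grp=3 (14/4), tig=2 (14%4)
i=2: r=2*2+0+8=12, c=grp=3
row: 6 vs 12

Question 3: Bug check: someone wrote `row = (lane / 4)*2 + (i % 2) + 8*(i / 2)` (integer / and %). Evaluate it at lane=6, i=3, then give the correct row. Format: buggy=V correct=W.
buggy=11 correct=13

`(lane / 4)*2 + (i % 2) + 8*(i / 2)`[6,3]→11
L=6→G=6>>2=1, T=6&3=2
[3]→row 2·2+1+8=13  col G=1
row: 11 vs 13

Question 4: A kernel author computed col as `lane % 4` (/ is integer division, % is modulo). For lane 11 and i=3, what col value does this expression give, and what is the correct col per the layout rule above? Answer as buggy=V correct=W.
`lane % 4`[11,3]=>3
lane 11: grp=2 (11/4), tig=3 (11%4)
i=3: r=3*2+1+8=15, c=grp=2
col: 3 vs 2

buggy=3 correct=2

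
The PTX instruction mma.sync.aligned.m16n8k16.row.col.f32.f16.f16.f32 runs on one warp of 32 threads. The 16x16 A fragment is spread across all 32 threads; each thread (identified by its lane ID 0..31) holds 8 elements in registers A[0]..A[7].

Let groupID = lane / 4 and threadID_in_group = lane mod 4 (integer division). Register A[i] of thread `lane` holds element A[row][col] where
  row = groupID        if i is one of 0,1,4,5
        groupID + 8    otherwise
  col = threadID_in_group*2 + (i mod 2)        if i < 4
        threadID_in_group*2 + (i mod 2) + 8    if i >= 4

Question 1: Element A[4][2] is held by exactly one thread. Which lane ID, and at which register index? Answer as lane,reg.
17,0

r: 4->gid=4,r8=0  c: 2->c8=0,tid=1,i&1=0
L=4*4+1=17  i=0*4+0*2+0=0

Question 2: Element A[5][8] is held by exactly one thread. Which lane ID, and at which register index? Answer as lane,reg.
20,4

r=5->g=5,rb=0  c=8->cb=1,t=0,b0=0
L=5*4+0=20  i=1*4+0*2+0=4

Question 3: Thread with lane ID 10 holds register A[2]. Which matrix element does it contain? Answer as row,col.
10,4

lane 10: gid=2 (10/4), tid=2 (10%4)
i=2: r=2+8=10, c=2*2+0+0=4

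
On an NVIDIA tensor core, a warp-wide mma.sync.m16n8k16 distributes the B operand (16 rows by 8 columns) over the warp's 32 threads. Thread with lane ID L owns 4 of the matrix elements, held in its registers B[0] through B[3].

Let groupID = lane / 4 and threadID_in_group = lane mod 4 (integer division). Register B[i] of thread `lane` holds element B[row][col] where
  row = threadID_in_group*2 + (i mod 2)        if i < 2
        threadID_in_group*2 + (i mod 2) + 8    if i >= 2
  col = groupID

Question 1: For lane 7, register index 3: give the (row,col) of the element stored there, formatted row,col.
lane 7→7/4=1, 7 mod 4=3
i=3  r:2·3+1+8→15  c:1

15,1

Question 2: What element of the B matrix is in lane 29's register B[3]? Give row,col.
11,7

29: G=7,T=1
[3] (1*2+1+8,7) = (11,7)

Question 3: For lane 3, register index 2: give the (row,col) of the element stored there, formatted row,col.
14,0

lane 3⇒3/4=0, 3 mod 4=3
i=2  r:2·3+0+8⇒14  c:0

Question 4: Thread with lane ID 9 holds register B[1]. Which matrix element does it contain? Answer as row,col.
lane 9: gid=2 (9/4), tid=1 (9%4)
i=1: r=1*2+1+0=3, c=gid=2

3,2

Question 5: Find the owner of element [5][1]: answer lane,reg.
6,1

c=1->g=1  r=5->rb=0,t=2,b0=1
L=1*4+2=6  i=0*2+1=1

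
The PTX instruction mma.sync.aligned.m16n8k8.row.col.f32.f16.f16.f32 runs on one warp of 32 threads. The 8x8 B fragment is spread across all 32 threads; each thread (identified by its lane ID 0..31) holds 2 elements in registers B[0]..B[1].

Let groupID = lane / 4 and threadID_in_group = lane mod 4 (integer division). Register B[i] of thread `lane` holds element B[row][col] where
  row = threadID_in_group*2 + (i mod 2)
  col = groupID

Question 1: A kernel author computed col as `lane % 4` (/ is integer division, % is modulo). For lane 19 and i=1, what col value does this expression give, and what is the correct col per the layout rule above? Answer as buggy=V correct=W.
buggy=3 correct=4

`lane % 4`[19,1]->3
lane 19: gid=4 (19/4), tid=3 (19%4)
i=1: r=3*2+1=7, c=gid=4
col: 3 vs 4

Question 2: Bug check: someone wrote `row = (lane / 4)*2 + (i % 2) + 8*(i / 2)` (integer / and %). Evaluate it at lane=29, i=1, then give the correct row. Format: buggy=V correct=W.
buggy=15 correct=3

`(lane / 4)*2 + (i % 2) + 8*(i / 2)`[29,1]=>15
lane 29=>29/4=7, 29 mod 4=1
i=1  r:2·1+1=>3  c:7
row: 15 vs 3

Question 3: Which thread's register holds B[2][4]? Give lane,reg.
c=4⇒gr=4  r=2⇒th=1,odd=0
L=4*4+1=17  i=0=0

17,0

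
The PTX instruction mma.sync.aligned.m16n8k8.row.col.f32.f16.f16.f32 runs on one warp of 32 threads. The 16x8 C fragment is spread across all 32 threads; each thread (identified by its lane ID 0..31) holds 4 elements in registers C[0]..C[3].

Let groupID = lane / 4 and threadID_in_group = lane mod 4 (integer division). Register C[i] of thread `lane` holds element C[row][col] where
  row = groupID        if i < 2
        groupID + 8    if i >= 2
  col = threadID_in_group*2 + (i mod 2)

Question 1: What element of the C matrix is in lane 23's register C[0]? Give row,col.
5,6

lane 23=>23/4=5, 23 mod 4=3
i=0  r:5+0=>5  c:2·3+0=>6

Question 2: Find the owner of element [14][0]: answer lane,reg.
r:14=>grp=6,rB=1  c:0=>tig=0,lo=0
L=6*4+0=24  i=1*2+0=2

24,2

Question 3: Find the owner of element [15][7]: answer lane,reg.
r=15⇒gr=7,Rb=1  c=7⇒th=3,odd=1
L=7*4+3=31  i=1*2+1=3

31,3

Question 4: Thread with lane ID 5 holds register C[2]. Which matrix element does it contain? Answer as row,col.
L=5→G=5>>2=1, T=5&3=1
[2]→row 1+8=9  col 1·2+0=2

9,2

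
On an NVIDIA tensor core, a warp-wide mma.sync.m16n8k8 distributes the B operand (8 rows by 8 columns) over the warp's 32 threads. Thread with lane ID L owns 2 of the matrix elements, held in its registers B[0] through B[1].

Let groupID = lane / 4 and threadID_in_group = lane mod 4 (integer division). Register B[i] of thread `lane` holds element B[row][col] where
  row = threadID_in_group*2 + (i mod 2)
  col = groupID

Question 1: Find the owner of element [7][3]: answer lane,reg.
15,1

c:3=>grp=3  r:7=>tig=3,lo=1
L=3*4+3=15  i=1=1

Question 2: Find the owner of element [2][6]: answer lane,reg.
c=6->g=6  r=2->t=1,b0=0
L=6*4+1=25  i=0=0

25,0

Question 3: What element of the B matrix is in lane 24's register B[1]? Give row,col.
lane 24→24/4=6, 24 mod 4=0
i=1  r:2·0+1→1  c:6

1,6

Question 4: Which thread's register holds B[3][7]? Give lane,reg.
c:7=>grp=7  r:3=>tig=1,lo=1
L=7*4+1=29  i=1=1

29,1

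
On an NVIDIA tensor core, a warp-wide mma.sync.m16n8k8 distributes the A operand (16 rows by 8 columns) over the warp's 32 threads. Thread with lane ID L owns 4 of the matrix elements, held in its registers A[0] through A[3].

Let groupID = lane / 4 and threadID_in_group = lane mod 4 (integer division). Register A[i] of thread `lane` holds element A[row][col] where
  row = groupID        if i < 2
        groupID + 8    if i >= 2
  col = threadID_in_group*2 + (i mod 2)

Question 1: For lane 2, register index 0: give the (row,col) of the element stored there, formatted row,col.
L=2->g=2>>2=0, t=2&3=2
[0]->row 0+0=0  col 2·2+0=4

0,4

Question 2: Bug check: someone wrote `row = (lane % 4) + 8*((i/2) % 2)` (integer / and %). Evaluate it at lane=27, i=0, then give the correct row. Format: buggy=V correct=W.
`(lane % 4) + 8*((i/2) % 2)`[27,0]->3
L=27->g=27>>2=6, t=27&3=3
[0]->row 6+0=6  col 3·2+0=6
row: 3 vs 6

buggy=3 correct=6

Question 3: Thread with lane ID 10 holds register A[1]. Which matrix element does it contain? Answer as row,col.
2,5

lane 10: gr=2 (10/4), th=2 (10%4)
i=1: r=2+0=2, c=2*2+1=5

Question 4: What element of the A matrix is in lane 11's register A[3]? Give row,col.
L=11=>grp=11>>2=2, tig=11&3=3
[3]=>row 2+8=10  col 3·2+1=7

10,7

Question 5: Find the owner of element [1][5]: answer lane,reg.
6,1

r=1→G=1,rhi=0  c=5→T=2,p=1
L=1*4+2=6  i=0*2+1=1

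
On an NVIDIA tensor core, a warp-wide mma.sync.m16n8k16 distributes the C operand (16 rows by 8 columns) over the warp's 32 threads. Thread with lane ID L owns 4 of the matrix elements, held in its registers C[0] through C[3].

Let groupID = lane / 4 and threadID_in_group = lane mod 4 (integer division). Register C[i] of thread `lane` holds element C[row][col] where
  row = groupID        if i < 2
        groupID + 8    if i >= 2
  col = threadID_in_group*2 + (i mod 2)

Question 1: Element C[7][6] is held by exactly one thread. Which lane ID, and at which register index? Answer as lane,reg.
31,0

r=7⇒gr=7,Rb=0  c=6⇒th=3,odd=0
L=7*4+3=31  i=0*2+0=0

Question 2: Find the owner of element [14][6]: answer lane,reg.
27,2

r=14->g=6,rb=1  c=6->t=3,b0=0
L=6*4+3=27  i=1*2+0=2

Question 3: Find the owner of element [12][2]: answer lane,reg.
r: 12->gid=4,r8=1  c: 2->tid=1,i&1=0
L=4*4+1=17  i=1*2+0=2

17,2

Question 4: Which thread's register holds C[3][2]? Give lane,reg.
r: 3->gid=3,r8=0  c: 2->tid=1,i&1=0
L=3*4+1=13  i=0*2+0=0

13,0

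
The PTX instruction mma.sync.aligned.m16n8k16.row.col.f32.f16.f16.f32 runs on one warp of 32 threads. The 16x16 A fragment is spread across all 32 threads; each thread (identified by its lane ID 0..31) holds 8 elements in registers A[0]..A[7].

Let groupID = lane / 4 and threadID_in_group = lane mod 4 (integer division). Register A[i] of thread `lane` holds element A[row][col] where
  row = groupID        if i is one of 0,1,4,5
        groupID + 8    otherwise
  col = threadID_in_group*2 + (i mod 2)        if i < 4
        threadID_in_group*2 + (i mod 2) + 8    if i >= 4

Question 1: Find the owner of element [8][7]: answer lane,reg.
r=8->g=0,rb=1  c=7->cb=0,t=3,b0=1
L=0*4+3=3  i=0*4+1*2+1=3

3,3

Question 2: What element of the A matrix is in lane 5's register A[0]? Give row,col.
L=5⇒gr=5>>2=1, th=5&3=1
[0]⇒row 1+0=1  col 1·2+0+0=2

1,2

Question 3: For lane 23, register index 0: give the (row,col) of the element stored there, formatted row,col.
5,6

lane 23: gid=5 (23/4), tid=3 (23%4)
i=0: r=5+0=5, c=3*2+0+0=6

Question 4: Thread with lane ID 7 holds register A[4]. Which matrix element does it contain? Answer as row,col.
1,14

lane 7=>7/4=1, 7 mod 4=3
i=4  r:1+0=>1  c:2·3+0+8=>14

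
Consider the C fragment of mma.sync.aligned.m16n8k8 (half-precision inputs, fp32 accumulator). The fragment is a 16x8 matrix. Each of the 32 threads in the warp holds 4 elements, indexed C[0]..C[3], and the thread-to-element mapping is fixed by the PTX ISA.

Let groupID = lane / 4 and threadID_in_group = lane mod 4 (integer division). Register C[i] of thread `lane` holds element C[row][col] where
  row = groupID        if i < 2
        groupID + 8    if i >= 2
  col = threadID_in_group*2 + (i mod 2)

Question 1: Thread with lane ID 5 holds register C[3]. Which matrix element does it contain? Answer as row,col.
lane 5: grp=1 (5/4), tig=1 (5%4)
i=3: r=1+8=9, c=1*2+1=3

9,3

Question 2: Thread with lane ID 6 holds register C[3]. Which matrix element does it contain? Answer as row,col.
9,5

L=6=>grp=6>>2=1, tig=6&3=2
[3]=>row 1+8=9  col 2·2+1=5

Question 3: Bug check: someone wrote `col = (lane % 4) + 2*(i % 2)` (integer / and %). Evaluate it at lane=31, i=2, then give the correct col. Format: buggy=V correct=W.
buggy=3 correct=6

`(lane % 4) + 2*(i % 2)`[31,2]->3
31: g=7,t=3
[2] (7+8,3*2+0) = (15,6)
col: 3 vs 6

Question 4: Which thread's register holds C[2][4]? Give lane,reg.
10,0

r: 2->gid=2,r8=0  c: 4->tid=2,i&1=0
L=2*4+2=10  i=0*2+0=0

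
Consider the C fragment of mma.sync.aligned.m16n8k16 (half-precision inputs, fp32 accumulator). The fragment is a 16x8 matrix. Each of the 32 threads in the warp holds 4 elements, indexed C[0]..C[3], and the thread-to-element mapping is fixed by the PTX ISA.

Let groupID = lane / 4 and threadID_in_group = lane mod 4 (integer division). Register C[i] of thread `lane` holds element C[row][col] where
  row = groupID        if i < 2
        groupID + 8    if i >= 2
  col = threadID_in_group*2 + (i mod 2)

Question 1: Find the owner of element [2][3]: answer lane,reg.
9,1

r=2->g=2,rb=0  c=3->t=1,b0=1
L=2*4+1=9  i=0*2+1=1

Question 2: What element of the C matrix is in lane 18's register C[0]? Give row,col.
4,4

18: gr=4,th=2
[0] (4+0,2*2+0) = (4,4)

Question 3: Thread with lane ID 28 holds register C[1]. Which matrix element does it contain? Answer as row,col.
7,1

lane 28: G=7 (28/4), T=0 (28%4)
i=1: r=7+0=7, c=0*2+1=1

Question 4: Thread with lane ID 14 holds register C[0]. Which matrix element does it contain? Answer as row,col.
lane 14: gr=3 (14/4), th=2 (14%4)
i=0: r=3+0=3, c=2*2+0=4

3,4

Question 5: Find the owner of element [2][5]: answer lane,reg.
r=2->g=2,rb=0  c=5->t=2,b0=1
L=2*4+2=10  i=0*2+1=1

10,1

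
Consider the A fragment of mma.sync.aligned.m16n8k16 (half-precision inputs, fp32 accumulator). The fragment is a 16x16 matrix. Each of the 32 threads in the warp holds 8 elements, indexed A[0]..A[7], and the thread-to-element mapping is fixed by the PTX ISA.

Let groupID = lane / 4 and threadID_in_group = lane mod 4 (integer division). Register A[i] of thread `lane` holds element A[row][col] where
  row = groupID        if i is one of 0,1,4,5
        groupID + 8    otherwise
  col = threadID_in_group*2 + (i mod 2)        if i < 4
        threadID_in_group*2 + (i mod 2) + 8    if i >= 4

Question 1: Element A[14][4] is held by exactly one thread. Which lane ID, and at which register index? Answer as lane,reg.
r:14=>grp=6,rB=1  c:4=>cB=0,tig=2,lo=0
L=6*4+2=26  i=0*4+1*2+0=2

26,2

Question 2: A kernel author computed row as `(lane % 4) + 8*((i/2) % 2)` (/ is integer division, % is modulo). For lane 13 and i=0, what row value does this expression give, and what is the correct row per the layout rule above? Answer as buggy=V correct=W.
`(lane % 4) + 8*((i/2) % 2)`[13,0]→1
lane 13: G=3 (13/4), T=1 (13%4)
i=0: r=3+0=3, c=1*2+0+0=2
row: 1 vs 3

buggy=1 correct=3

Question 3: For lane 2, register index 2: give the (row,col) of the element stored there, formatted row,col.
8,4

lane 2: gr=0 (2/4), th=2 (2%4)
i=2: r=0+8=8, c=2*2+0+0=4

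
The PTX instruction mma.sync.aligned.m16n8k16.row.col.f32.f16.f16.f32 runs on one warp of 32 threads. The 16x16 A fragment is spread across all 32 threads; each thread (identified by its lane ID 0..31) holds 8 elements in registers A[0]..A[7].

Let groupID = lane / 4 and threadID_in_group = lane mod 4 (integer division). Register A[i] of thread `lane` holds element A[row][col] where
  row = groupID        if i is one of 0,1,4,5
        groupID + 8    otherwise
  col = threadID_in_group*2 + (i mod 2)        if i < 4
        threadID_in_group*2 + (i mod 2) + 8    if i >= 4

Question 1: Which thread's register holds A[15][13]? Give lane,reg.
r: 15->gid=7,r8=1  c: 13->c8=1,tid=2,i&1=1
L=7*4+2=30  i=1*4+1*2+1=7

30,7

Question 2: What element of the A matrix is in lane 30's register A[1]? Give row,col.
L=30⇒gr=30>>2=7, th=30&3=2
[1]⇒row 7+0=7  col 2·2+1+0=5

7,5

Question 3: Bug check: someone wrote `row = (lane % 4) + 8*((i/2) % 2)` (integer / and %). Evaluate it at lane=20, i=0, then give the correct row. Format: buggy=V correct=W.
buggy=0 correct=5

`(lane % 4) + 8*((i/2) % 2)`[20,0]=>0
20: grp=5,tig=0
[0] (5+0,0*2+0+0) = (5,0)
row: 0 vs 5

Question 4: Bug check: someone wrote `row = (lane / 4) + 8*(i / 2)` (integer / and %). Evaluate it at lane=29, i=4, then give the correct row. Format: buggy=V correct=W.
buggy=23 correct=7

`(lane / 4) + 8*(i / 2)`[29,4]=>23
L=29=>grp=29>>2=7, tig=29&3=1
[4]=>row 7+0=7  col 1·2+0+8=10
row: 23 vs 7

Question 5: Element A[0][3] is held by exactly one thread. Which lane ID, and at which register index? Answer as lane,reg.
r=0->g=0,rb=0  c=3->cb=0,t=1,b0=1
L=0*4+1=1  i=0*4+0*2+1=1

1,1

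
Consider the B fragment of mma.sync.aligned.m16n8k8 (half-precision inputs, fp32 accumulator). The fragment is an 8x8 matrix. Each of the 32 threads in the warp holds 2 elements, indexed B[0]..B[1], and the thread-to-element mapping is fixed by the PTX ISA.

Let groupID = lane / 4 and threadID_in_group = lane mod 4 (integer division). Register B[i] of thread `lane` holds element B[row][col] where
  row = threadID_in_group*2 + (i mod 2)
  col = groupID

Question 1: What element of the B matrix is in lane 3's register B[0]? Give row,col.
3: gid=0,tid=3
[0] (3*2+0,0) = (6,0)

6,0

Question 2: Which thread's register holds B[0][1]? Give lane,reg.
4,0

c: 1->gid=1  r: 0->tid=0,i&1=0
L=1*4+0=4  i=0=0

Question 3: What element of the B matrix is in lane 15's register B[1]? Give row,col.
7,3

15: g=3,t=3
[1] (3*2+1,3) = (7,3)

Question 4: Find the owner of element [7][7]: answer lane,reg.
31,1

c=7⇒gr=7  r=7⇒th=3,odd=1
L=7*4+3=31  i=1=1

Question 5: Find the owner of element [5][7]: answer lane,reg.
c:7=>grp=7  r:5=>tig=2,lo=1
L=7*4+2=30  i=1=1

30,1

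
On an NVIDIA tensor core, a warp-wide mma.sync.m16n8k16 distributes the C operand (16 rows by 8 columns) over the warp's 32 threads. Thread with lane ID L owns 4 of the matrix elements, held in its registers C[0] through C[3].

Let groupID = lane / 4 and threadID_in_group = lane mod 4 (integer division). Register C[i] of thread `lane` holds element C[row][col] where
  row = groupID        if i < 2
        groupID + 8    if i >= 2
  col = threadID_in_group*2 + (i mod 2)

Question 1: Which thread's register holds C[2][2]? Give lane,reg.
r=2⇒gr=2,Rb=0  c=2⇒th=1,odd=0
L=2*4+1=9  i=0*2+0=0

9,0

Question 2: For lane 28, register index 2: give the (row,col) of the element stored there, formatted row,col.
L=28->g=28>>2=7, t=28&3=0
[2]->row 7+8=15  col 0·2+0=0

15,0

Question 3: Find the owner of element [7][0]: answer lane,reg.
28,0

r=7⇒gr=7,Rb=0  c=0⇒th=0,odd=0
L=7*4+0=28  i=0*2+0=0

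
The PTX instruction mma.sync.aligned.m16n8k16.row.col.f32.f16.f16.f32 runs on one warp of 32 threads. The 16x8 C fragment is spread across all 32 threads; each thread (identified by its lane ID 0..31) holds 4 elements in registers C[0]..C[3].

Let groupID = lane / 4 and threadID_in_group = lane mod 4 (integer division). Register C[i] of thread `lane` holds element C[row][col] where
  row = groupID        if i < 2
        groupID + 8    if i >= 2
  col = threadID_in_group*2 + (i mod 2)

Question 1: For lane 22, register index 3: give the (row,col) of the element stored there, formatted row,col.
13,5

22: gr=5,th=2
[3] (5+8,2*2+1) = (13,5)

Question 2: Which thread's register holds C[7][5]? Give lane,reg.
30,1

r=7->g=7,rb=0  c=5->t=2,b0=1
L=7*4+2=30  i=0*2+1=1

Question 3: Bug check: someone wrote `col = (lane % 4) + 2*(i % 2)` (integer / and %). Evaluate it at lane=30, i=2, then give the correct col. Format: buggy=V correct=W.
`(lane % 4) + 2*(i % 2)`[30,2]->2
lane 30: gid=7 (30/4), tid=2 (30%4)
i=2: r=7+8=15, c=2*2+0=4
col: 2 vs 4

buggy=2 correct=4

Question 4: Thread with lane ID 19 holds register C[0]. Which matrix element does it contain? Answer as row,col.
lane 19->19/4=4, 19 mod 4=3
i=0  r:4+0->4  c:2·3+0->6

4,6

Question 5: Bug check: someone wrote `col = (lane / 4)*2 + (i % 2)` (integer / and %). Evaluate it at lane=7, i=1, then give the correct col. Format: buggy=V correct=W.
buggy=3 correct=7

`(lane / 4)*2 + (i % 2)`[7,1]->3
lane 7->7/4=1, 7 mod 4=3
i=1  r:1+0->1  c:2·3+1->7
col: 3 vs 7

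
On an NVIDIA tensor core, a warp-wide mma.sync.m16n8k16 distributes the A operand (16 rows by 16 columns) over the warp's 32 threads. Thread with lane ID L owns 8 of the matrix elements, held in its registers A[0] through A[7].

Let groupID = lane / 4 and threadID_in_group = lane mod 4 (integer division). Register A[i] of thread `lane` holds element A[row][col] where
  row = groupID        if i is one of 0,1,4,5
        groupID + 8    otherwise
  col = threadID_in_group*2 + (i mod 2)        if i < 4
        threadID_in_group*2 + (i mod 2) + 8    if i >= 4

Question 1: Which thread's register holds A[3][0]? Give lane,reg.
r:3=>grp=3,rB=0  c:0=>cB=0,tig=0,lo=0
L=3*4+0=12  i=0*4+0*2+0=0

12,0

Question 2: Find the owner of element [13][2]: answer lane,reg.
r: 13->gid=5,r8=1  c: 2->c8=0,tid=1,i&1=0
L=5*4+1=21  i=0*4+1*2+0=2

21,2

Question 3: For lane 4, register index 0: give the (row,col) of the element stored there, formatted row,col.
1,0

L=4=>grp=4>>2=1, tig=4&3=0
[0]=>row 1+0=1  col 0·2+0+0=0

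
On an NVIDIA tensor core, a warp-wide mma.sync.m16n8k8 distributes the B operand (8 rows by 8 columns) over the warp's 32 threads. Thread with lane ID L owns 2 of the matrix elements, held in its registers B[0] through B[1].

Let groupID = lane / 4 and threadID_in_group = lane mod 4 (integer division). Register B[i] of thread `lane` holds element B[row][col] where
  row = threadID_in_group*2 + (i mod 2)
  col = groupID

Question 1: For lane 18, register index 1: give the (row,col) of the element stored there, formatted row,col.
lane 18: g=4 (18/4), t=2 (18%4)
i=1: r=2*2+1=5, c=g=4

5,4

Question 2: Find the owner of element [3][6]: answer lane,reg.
c=6->g=6  r=3->t=1,b0=1
L=6*4+1=25  i=1=1

25,1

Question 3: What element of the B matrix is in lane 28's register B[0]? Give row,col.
0,7

lane 28: gr=7 (28/4), th=0 (28%4)
i=0: r=0*2+0=0, c=gr=7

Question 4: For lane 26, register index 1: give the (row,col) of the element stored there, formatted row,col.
5,6

lane 26: gid=6 (26/4), tid=2 (26%4)
i=1: r=2*2+1=5, c=gid=6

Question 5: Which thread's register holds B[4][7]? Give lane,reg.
30,0

c=7⇒gr=7  r=4⇒th=2,odd=0
L=7*4+2=30  i=0=0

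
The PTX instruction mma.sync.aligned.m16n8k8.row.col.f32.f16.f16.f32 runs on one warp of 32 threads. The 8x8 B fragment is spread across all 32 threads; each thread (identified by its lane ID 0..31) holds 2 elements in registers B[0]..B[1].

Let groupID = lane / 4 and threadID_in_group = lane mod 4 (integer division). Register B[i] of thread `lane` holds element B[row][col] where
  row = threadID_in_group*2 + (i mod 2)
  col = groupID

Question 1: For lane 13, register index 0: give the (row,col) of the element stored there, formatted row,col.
lane 13->13/4=3, 13 mod 4=1
i=0  r:2·1+0->2  c:3

2,3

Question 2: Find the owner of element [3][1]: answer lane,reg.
c=1→G=1  r=3→T=1,p=1
L=1*4+1=5  i=1=1

5,1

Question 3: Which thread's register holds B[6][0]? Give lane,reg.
c:0=>grp=0  r:6=>tig=3,lo=0
L=0*4+3=3  i=0=0

3,0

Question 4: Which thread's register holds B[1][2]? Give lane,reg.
8,1

c=2⇒gr=2  r=1⇒th=0,odd=1
L=2*4+0=8  i=1=1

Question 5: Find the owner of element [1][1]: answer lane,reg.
c: 1->gid=1  r: 1->tid=0,i&1=1
L=1*4+0=4  i=1=1

4,1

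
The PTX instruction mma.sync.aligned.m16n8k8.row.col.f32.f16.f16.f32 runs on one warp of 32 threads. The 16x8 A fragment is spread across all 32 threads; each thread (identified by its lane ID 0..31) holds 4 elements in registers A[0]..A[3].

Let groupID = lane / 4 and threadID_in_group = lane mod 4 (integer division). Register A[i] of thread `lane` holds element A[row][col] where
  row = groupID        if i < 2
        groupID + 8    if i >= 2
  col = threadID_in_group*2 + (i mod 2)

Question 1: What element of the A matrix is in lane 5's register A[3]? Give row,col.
lane 5->5/4=1, 5 mod 4=1
i=3  r:1+8->9  c:2·1+1->3

9,3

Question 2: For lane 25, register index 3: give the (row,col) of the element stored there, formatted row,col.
25: gid=6,tid=1
[3] (6+8,1*2+1) = (14,3)

14,3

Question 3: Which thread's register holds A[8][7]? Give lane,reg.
3,3

r: 8->gid=0,r8=1  c: 7->tid=3,i&1=1
L=0*4+3=3  i=1*2+1=3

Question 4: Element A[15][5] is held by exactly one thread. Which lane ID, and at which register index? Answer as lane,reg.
r:15=>grp=7,rB=1  c:5=>tig=2,lo=1
L=7*4+2=30  i=1*2+1=3

30,3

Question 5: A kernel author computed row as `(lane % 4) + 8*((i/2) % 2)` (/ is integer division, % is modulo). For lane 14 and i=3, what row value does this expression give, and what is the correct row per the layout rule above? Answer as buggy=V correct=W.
`(lane % 4) + 8*((i/2) % 2)`[14,3]->10
lane 14: g=3 (14/4), t=2 (14%4)
i=3: r=3+8=11, c=2*2+1=5
row: 10 vs 11

buggy=10 correct=11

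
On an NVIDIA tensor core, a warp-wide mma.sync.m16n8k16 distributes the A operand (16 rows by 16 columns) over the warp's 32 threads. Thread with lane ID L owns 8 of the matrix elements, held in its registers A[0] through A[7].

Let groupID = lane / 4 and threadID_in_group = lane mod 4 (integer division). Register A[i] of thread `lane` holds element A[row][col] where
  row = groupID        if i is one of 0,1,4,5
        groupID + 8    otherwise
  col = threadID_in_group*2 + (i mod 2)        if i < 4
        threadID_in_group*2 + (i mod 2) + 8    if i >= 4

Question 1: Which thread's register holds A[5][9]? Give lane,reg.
20,5

r=5→G=5,rhi=0  c=9→chi=1,T=0,p=1
L=5*4+0=20  i=1*4+0*2+1=5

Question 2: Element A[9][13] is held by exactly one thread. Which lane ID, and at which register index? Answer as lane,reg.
r=9⇒gr=1,Rb=1  c=13⇒Cb=1,th=2,odd=1
L=1*4+2=6  i=1*4+1*2+1=7

6,7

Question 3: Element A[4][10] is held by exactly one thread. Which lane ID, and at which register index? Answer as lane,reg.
r: 4->gid=4,r8=0  c: 10->c8=1,tid=1,i&1=0
L=4*4+1=17  i=1*4+0*2+0=4

17,4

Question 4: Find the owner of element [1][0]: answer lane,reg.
4,0

r:1=>grp=1,rB=0  c:0=>cB=0,tig=0,lo=0
L=1*4+0=4  i=0*4+0*2+0=0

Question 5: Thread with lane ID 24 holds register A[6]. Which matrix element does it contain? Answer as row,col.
14,8

L=24->g=24>>2=6, t=24&3=0
[6]->row 6+8=14  col 0·2+0+8=8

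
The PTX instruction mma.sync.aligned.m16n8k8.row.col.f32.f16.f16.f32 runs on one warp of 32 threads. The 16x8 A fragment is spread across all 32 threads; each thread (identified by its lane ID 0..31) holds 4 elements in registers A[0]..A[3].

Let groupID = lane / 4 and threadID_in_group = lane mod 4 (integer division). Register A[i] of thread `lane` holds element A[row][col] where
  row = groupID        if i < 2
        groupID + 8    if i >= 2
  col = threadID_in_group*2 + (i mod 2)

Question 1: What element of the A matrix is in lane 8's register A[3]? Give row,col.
lane 8: gid=2 (8/4), tid=0 (8%4)
i=3: r=2+8=10, c=0*2+1=1

10,1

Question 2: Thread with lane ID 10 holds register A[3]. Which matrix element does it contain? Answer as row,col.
10,5

10: gid=2,tid=2
[3] (2+8,2*2+1) = (10,5)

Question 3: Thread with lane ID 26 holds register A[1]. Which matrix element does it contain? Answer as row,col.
26: gr=6,th=2
[1] (6+0,2*2+1) = (6,5)

6,5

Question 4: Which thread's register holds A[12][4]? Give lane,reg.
18,2

r=12->g=4,rb=1  c=4->t=2,b0=0
L=4*4+2=18  i=1*2+0=2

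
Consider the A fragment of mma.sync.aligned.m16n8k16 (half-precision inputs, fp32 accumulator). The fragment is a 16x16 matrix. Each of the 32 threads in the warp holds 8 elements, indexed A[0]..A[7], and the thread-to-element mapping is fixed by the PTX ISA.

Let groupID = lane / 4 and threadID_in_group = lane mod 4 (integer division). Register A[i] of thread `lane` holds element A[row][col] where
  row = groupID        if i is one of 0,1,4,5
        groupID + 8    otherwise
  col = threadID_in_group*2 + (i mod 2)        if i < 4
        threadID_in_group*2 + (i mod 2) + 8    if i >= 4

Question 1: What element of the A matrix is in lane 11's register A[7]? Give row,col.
lane 11: gr=2 (11/4), th=3 (11%4)
i=7: r=2+8=10, c=3*2+1+8=15

10,15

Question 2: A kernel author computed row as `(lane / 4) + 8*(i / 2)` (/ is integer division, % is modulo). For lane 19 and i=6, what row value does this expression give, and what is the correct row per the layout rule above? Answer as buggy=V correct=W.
buggy=28 correct=12

`(lane / 4) + 8*(i / 2)`[19,6]->28
lane 19->19/4=4, 19 mod 4=3
i=6  r:4+8->12  c:2·3+0+8->14
row: 28 vs 12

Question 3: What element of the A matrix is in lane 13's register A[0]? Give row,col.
3,2

L=13→G=13>>2=3, T=13&3=1
[0]→row 3+0=3  col 1·2+0+0=2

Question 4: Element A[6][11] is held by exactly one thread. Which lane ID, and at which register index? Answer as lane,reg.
25,5

r: 6->gid=6,r8=0  c: 11->c8=1,tid=1,i&1=1
L=6*4+1=25  i=1*4+0*2+1=5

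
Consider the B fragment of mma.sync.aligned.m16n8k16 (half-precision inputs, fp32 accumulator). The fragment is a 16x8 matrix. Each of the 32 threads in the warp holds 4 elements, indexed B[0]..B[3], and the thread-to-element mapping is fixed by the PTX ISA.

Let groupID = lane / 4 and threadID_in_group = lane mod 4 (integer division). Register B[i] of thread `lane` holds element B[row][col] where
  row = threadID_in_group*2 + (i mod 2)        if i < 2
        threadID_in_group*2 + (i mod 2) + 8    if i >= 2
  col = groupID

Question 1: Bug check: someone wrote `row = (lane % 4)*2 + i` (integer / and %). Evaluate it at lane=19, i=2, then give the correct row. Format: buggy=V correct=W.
`(lane % 4)*2 + i`[19,2]→8
L=19→G=19>>2=4, T=19&3=3
[2]→row 3·2+0+8=14  col G=4
row: 8 vs 14

buggy=8 correct=14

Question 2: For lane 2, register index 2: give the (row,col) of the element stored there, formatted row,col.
lane 2: G=0 (2/4), T=2 (2%4)
i=2: r=2*2+0+8=12, c=G=0

12,0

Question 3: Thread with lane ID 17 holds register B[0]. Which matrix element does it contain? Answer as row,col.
2,4

L=17->g=17>>2=4, t=17&3=1
[0]->row 1·2+0+0=2  col g=4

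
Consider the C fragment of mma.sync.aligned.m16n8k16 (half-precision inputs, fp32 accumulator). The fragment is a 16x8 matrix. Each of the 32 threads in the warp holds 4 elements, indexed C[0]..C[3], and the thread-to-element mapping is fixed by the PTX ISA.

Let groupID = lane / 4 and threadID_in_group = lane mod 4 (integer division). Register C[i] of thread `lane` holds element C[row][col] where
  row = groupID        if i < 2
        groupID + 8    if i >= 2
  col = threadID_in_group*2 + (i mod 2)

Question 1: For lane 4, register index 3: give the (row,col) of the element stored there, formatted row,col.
9,1

lane 4: gid=1 (4/4), tid=0 (4%4)
i=3: r=1+8=9, c=0*2+1=1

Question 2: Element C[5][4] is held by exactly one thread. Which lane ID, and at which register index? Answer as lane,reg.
22,0

r: 5->gid=5,r8=0  c: 4->tid=2,i&1=0
L=5*4+2=22  i=0*2+0=0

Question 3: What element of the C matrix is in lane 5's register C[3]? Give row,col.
9,3

5: g=1,t=1
[3] (1+8,1*2+1) = (9,3)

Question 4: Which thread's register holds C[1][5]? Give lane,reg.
r=1→G=1,rhi=0  c=5→T=2,p=1
L=1*4+2=6  i=0*2+1=1

6,1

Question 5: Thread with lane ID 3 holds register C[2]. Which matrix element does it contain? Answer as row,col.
L=3→G=3>>2=0, T=3&3=3
[2]→row 0+8=8  col 3·2+0=6

8,6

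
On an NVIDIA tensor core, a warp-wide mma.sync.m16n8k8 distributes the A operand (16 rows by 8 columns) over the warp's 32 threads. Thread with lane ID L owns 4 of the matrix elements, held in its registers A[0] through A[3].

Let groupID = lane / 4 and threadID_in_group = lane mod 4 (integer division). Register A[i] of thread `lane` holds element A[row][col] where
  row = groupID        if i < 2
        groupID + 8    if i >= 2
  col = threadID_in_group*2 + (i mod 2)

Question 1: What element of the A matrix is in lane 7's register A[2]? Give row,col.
9,6

7: G=1,T=3
[2] (1+8,3*2+0) = (9,6)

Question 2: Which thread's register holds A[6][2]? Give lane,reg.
25,0

r:6=>grp=6,rB=0  c:2=>tig=1,lo=0
L=6*4+1=25  i=0*2+0=0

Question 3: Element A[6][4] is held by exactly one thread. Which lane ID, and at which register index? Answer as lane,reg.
r=6->g=6,rb=0  c=4->t=2,b0=0
L=6*4+2=26  i=0*2+0=0

26,0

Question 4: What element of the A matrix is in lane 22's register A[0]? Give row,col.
L=22->gid=22>>2=5, tid=22&3=2
[0]->row 5+0=5  col 2·2+0=4

5,4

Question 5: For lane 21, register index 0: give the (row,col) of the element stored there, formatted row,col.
21: G=5,T=1
[0] (5+0,1*2+0) = (5,2)

5,2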